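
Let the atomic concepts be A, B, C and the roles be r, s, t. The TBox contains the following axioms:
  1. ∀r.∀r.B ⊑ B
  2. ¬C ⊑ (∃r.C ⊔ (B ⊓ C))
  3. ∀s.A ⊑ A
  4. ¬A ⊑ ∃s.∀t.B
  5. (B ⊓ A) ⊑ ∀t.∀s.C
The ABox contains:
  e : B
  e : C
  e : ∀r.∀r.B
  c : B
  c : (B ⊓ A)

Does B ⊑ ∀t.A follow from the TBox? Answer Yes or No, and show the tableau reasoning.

No

1. B ⊑ ∀t.A  ⇔  (B ⊓ ∃t.¬A) unsat w.r.t. T
   open: L(x₀) ⊇ {B, C, ¬A, ∃s.¬A, ∃s.∀t.B, …} (+ ∃-successors)
2. Hence B ⊑ ∀t.A: not entailed.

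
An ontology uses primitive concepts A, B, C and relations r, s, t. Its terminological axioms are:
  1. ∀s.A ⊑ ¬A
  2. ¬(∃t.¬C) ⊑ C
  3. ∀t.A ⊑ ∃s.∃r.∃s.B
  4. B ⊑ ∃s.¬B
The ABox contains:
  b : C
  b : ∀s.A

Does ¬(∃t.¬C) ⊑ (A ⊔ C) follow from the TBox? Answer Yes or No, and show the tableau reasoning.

Yes

1. ¬(∃t.¬C) ⊑ (A ⊔ C)  ⇔  (∀t.C ⊓ (¬A ⊓ ¬C)) unsat w.r.t. T
   all branches close; clash {C, ¬C} at x₀
2. Hence ¬(∃t.¬C) ⊑ (A ⊔ C): entailed.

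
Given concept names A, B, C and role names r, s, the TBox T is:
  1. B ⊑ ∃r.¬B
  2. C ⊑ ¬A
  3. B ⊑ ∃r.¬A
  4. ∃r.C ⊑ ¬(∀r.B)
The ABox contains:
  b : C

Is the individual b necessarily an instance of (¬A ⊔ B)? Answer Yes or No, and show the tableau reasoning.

1. b : (¬A ⊔ B)?  L(b) = {C} ∪ {(A ⊓ ¬B)}
   clash {A, ¬A} at b — b ∈ (¬A ⊔ B)
2. Hence b : (¬A ⊔ B): entailed.

Yes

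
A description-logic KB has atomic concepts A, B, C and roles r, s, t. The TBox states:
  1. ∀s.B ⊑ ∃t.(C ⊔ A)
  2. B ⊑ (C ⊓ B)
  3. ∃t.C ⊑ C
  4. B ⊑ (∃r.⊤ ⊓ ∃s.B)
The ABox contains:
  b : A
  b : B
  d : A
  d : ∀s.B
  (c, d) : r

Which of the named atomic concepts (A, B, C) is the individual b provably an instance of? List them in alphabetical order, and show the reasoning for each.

{A, B, C}

1. b : A?  L(b) = {A, B} ∪ {¬A}
   clash {A, ¬A} at b — b ∈ A
2. b : B?  L(b) = {A, B} ∪ {¬B}
   clash {B, ¬B} at b — b ∈ B
3. b : C?  L(b) = {A, B} ∪ {¬C}
   clash {C, ¬C} at b — b ∈ C
4. Entailed for b: {A, B, C}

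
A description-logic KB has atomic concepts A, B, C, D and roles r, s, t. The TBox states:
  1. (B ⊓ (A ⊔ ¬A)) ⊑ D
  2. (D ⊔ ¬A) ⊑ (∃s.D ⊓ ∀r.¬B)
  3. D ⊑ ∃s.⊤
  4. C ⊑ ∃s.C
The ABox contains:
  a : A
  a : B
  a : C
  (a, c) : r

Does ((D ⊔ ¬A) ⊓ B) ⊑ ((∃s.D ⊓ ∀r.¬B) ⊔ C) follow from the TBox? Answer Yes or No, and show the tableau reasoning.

Yes

1. ((D ⊔ ¬A) ⊓ B) ⊑ ((∃s.D ⊓ ∀r.¬B) ⊔ C)  ⇔  (((D ⊔ ¬A) ⊓ B) ⊓ ((∀s.¬D ⊔ ∃r.B) ⊓ ¬C)) unsat w.r.t. T
   all branches close; clash {B, ¬B} at an ∃-successor
2. Hence ((D ⊔ ¬A) ⊓ B) ⊑ ((∃s.D ⊓ ∀r.¬B) ⊔ C): entailed.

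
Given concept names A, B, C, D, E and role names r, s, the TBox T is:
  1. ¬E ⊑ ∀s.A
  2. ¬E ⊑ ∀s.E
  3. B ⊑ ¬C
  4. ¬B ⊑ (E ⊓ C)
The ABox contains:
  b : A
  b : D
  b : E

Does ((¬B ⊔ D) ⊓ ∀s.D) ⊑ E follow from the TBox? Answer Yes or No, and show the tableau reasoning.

1. ((¬B ⊔ D) ⊓ ∀s.D) ⊑ E  ⇔  (((¬B ⊔ D) ⊓ ∀s.D) ⊓ ¬E) unsat w.r.t. T
   apply at x₀: ¬E⊑∀s.A; ¬E⊑∀s.E
   open: L(x₀) ⊇ {B, D, ¬C, ¬E, ∀s.A, …}
2. Hence ((¬B ⊔ D) ⊓ ∀s.D) ⊑ E: not entailed.

No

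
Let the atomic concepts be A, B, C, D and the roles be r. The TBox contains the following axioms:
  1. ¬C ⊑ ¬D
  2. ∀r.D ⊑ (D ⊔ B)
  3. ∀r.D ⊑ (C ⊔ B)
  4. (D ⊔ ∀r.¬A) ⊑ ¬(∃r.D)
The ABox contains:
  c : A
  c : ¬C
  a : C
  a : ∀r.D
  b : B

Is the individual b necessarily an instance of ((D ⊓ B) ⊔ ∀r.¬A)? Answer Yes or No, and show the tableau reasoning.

No

1. b : ((D ⊓ B) ⊔ ∀r.¬A)?  L(b) = {B} ∪ {((¬D ⊔ ¬B) ⊓ ∃r.A)}
   open: L(b) ⊇ {B, C, ¬D, ∃r.A, ∃r.¬D} (+ ∃-successors) — b ∉ ((D ⊓ B) ⊔ ∀r.¬A) possible
2. Hence b : ((D ⊓ B) ⊔ ∀r.¬A): not entailed.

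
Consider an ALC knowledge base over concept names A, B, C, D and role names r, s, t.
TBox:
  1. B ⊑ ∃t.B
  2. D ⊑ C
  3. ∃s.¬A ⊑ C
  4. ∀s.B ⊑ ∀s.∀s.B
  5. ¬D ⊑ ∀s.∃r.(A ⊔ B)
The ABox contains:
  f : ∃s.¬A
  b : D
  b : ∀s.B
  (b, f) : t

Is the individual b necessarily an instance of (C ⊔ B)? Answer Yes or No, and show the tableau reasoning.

Yes

1. b : (C ⊔ B)?  L(b) = {D, ∀s.B} ∪ {(¬C ⊓ ¬B)}
   clash {C, ¬C} at b — b ∈ (C ⊔ B)
2. Hence b : (C ⊔ B): entailed.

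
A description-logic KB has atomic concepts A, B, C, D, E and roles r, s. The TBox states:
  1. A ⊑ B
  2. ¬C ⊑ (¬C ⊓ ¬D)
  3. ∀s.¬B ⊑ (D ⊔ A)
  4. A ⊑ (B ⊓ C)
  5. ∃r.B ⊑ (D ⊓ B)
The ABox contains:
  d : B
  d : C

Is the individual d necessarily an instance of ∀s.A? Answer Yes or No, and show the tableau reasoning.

1. d : ∀s.A?  L(d) = {B, C} ∪ {∃s.¬A}
   open: L(d) ⊇ {B, C, ¬A, ∀r.¬B, ∃s.B, …} (+ ∃-successors) — d ∉ ∀s.A possible
2. Hence d : ∀s.A: not entailed.

No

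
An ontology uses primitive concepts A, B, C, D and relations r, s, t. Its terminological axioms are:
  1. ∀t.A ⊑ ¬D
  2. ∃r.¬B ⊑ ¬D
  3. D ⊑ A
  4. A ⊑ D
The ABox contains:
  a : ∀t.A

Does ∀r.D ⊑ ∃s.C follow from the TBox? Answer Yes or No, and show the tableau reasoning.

No

1. ∀r.D ⊑ ∃s.C  ⇔  (∀r.D ⊓ ∀s.¬C) unsat w.r.t. T
   open: L(x₀) ⊇ {¬A, ¬D, ∀r.D, ∀s.¬C}
2. Hence ∀r.D ⊑ ∃s.C: not entailed.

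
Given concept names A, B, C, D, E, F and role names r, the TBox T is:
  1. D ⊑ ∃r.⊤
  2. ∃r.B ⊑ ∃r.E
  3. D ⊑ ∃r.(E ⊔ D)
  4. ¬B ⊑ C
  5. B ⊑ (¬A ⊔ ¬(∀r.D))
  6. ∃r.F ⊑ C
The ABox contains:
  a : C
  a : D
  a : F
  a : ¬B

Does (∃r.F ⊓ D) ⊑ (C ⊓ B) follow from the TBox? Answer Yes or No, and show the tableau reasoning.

No

1. (∃r.F ⊓ D) ⊑ (C ⊓ B)  ⇔  ((∃r.F ⊓ D) ⊓ (¬C ⊔ ¬B)) unsat w.r.t. T
   apply at x₀: D⊑∃r.⊤; D⊑∃r.(E ⊔ D); ∃r.F⊑C
   open: L(x₀) ⊇ {C, D, ¬B, ∀r.¬B, ∃r.(E ⊔ D), …} (+ ∃-successors)
2. Hence (∃r.F ⊓ D) ⊑ (C ⊓ B): not entailed.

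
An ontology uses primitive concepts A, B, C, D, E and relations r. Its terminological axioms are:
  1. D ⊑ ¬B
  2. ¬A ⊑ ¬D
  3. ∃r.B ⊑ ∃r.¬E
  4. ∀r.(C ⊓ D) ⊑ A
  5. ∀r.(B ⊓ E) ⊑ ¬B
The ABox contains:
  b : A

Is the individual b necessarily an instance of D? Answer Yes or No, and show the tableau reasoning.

1. b : D?  L(b) = {A} ∪ {¬D}
   open: L(b) ⊇ {A, ¬D, ∀r.¬B, ∃r.(¬B ⊔ ¬E)} (+ ∃-successors) — b ∉ D possible
2. Hence b : D: not entailed.

No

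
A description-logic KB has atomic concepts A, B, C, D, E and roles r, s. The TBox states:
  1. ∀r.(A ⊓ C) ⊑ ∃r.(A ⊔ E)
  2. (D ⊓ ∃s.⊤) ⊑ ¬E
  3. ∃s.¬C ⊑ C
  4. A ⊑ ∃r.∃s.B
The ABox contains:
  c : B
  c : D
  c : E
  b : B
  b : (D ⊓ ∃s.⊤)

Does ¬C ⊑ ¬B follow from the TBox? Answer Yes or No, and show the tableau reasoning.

No

1. ¬C ⊑ ¬B  ⇔  (¬C ⊓ B) unsat w.r.t. T
   open: L(x₀) ⊇ {B, ¬A, ¬C, ¬D, ∀s.C, …} (+ ∃-successors)
2. Hence ¬C ⊑ ¬B: not entailed.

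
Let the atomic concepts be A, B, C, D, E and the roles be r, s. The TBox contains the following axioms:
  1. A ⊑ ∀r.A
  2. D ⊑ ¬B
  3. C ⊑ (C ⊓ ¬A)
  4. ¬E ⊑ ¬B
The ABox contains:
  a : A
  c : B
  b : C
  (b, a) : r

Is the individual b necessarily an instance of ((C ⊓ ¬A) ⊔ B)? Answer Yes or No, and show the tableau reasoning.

1. b : ((C ⊓ ¬A) ⊔ B)?  L(b) = {C} ∪ {((¬C ⊔ A) ⊓ ¬B)}
   clash {A, ¬A} at b — b ∈ ((C ⊓ ¬A) ⊔ B)
2. Hence b : ((C ⊓ ¬A) ⊔ B): entailed.

Yes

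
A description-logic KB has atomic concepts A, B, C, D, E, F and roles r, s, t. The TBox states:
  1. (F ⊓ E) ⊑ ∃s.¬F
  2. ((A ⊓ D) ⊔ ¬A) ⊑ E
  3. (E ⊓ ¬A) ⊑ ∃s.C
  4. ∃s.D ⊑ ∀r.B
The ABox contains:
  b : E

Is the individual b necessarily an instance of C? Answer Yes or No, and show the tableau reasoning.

No

1. b : C?  L(b) = {E} ∪ {¬C}
   open: L(b) ⊇ {A, E, ¬C, ¬F, ∀s.¬D} — b ∉ C possible
2. Hence b : C: not entailed.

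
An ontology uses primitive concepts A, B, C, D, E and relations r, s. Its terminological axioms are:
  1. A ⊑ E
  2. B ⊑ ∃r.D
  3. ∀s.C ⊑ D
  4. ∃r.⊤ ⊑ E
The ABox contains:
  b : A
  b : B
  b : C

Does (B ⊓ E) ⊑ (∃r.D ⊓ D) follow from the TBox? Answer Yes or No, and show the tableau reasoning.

1. (B ⊓ E) ⊑ (∃r.D ⊓ D)  ⇔  ((B ⊓ E) ⊓ (∀r.¬D ⊔ ¬D)) unsat w.r.t. T
   apply at x₀: B⊑∃r.D
   open: L(x₀) ⊇ {B, E, ¬D, ∃r.D, ∃s.¬C} (+ ∃-successors)
2. Hence (B ⊓ E) ⊑ (∃r.D ⊓ D): not entailed.

No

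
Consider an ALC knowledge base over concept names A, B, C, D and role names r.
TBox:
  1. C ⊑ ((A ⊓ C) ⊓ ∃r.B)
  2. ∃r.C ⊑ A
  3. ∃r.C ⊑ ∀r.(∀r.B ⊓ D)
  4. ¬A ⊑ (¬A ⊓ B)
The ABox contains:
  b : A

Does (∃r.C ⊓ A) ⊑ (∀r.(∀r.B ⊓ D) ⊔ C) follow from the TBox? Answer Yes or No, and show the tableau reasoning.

Yes

1. (∃r.C ⊓ A) ⊑ (∀r.(∀r.B ⊓ D) ⊔ C)  ⇔  ((∃r.C ⊓ A) ⊓ (∃r.(∃r.¬B ⊔ ¬D) ⊓ ¬C)) unsat w.r.t. T
   all branches close; clash {A, ¬A} at an ∃-successor
2. Hence (∃r.C ⊓ A) ⊑ (∀r.(∀r.B ⊓ D) ⊔ C): entailed.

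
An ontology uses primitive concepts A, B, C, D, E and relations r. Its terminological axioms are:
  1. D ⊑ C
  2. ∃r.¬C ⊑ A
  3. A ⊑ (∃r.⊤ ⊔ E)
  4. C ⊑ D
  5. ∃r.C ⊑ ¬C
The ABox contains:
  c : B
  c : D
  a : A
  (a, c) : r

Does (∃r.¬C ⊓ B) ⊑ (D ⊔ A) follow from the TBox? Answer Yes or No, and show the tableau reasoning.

1. (∃r.¬C ⊓ B) ⊑ (D ⊔ A)  ⇔  ((∃r.¬C ⊓ B) ⊓ (¬D ⊓ ¬A)) unsat w.r.t. T
   all branches close; clash {D, ¬D} at x₀
2. Hence (∃r.¬C ⊓ B) ⊑ (D ⊔ A): entailed.

Yes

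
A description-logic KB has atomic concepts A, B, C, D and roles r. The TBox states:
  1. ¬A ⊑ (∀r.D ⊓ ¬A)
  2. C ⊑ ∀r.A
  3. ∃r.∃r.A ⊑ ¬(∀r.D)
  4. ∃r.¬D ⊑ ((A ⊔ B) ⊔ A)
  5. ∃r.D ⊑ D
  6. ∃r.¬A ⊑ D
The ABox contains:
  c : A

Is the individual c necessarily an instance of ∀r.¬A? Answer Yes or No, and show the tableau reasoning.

No

1. c : ∀r.¬A?  L(c) = {A} ∪ {∃r.A}
   open: L(c) ⊇ {A, D, ¬C, ∀r.A, ∀r.D, …} (+ ∃-successors) — c ∉ ∀r.¬A possible
2. Hence c : ∀r.¬A: not entailed.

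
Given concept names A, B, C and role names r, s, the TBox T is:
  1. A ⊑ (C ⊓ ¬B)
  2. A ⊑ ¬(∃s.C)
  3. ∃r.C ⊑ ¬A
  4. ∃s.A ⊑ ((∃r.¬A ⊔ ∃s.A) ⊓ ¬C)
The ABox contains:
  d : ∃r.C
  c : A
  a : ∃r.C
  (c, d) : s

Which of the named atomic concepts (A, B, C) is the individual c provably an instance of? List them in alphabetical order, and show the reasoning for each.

{A, C}

1. c : A?  L(c) = {A} ∪ {¬A}
   clash {A, ¬A} at c — c ∈ A
2. c : B?  L(c) = {A} ∪ {¬B}
   apply at c: A⊑(C ⊓ ¬B); A⊑¬(∃s.C)
   open: L(c) ⊇ {A, C, ¬B, ∀r.¬C, ∀s.¬A, …} — c ∉ B possible
3. c : C?  L(c) = {A} ∪ {¬C}
   clash {C, ¬C} at c — c ∈ C
4. Entailed for c: {A, C}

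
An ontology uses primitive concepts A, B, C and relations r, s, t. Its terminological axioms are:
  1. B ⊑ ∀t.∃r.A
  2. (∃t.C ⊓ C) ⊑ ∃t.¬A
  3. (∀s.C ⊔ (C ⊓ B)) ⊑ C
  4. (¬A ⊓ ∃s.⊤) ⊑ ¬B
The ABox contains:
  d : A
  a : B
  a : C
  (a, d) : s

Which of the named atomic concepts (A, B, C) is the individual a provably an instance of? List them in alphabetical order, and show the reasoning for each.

{A, B, C}

1. a : A?  L(a) = {B, C} ∪ {¬A}
   clash {B, ¬B} at a — a ∈ A
2. a : B?  L(a) = {B, C} ∪ {¬B}
   clash {B, ¬B} at a — a ∈ B
3. a : C?  L(a) = {B, C} ∪ {¬C}
   clash {C, ¬C} at a — a ∈ C
4. Entailed for a: {A, B, C}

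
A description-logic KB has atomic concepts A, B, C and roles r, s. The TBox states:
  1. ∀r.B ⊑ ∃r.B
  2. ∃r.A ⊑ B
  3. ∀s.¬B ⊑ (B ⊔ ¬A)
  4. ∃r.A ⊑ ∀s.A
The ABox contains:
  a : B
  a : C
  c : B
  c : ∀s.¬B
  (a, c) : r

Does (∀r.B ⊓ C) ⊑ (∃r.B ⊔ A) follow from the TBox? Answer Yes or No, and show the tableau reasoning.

Yes

1. (∀r.B ⊓ C) ⊑ (∃r.B ⊔ A)  ⇔  ((∀r.B ⊓ C) ⊓ (∀r.¬B ⊓ ¬A)) unsat w.r.t. T
   all branches close; clash {B, ¬B} at an ∃-successor
2. Hence (∀r.B ⊓ C) ⊑ (∃r.B ⊔ A): entailed.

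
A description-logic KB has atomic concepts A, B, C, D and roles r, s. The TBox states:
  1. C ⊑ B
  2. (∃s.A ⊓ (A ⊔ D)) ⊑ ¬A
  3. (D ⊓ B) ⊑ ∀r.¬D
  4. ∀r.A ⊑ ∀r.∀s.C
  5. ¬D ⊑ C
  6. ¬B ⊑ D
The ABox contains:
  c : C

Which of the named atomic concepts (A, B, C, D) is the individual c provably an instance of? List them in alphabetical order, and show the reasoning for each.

{B, C}

1. c : A?  L(c) = {C} ∪ {¬A}
   apply at c: C⊑B
   open: L(c) ⊇ {B, C, ¬A, ¬D, ∃r.¬A} (+ ∃-successors) — c ∉ A possible
2. c : B?  L(c) = {C} ∪ {¬B}
   clash {B, ¬B} at c — c ∈ B
3. c : C?  L(c) = {C} ∪ {¬C}
   clash {C, ¬C} at c — c ∈ C
4. c : D?  L(c) = {C} ∪ {¬D}
   apply at c: C⊑B
   open: L(c) ⊇ {B, C, ¬D, ∀s.¬A, ∃r.¬A} (+ ∃-successors) — c ∉ D possible
5. Entailed for c: {B, C}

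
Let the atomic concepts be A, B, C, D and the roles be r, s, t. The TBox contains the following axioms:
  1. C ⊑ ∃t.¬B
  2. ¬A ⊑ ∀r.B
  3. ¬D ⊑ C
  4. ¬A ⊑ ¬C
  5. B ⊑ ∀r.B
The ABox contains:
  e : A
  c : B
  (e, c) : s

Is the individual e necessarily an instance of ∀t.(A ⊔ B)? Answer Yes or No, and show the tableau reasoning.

1. e : ∀t.(A ⊔ B)?  L(e) = {A} ∪ {∃t.(¬A ⊓ ¬B)}
   open: L(e) ⊇ {A, D, ¬B, ¬C, ∃t.(¬A ⊓ ¬B)} (+ ∃-successors) — e ∉ ∀t.(A ⊔ B) possible
2. Hence e : ∀t.(A ⊔ B): not entailed.

No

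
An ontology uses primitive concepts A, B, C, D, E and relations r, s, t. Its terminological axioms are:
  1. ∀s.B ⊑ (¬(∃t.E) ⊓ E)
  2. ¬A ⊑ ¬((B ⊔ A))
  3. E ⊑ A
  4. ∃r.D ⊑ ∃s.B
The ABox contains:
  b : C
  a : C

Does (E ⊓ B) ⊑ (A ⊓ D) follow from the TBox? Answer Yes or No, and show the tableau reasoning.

1. (E ⊓ B) ⊑ (A ⊓ D)  ⇔  ((E ⊓ B) ⊓ (¬A ⊔ ¬D)) unsat w.r.t. T
   apply at x₀: E⊑A
   open: L(x₀) ⊇ {A, B, E, ¬D, ∀r.¬D, …} (+ ∃-successors)
2. Hence (E ⊓ B) ⊑ (A ⊓ D): not entailed.

No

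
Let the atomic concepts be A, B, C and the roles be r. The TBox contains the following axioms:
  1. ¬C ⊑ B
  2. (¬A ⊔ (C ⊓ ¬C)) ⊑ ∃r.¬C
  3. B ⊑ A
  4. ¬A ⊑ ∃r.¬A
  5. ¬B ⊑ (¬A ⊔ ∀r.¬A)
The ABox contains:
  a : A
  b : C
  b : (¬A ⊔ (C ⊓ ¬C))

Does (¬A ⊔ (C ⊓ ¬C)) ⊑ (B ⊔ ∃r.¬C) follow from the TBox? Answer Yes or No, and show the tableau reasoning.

Yes

1. (¬A ⊔ (C ⊓ ¬C)) ⊑ (B ⊔ ∃r.¬C)  ⇔  ((¬A ⊔ (C ⊓ ¬C)) ⊓ (¬B ⊓ ∀r.C)) unsat w.r.t. T
   all branches close; clash {B, ¬B} at x₀
2. Hence (¬A ⊔ (C ⊓ ¬C)) ⊑ (B ⊔ ∃r.¬C): entailed.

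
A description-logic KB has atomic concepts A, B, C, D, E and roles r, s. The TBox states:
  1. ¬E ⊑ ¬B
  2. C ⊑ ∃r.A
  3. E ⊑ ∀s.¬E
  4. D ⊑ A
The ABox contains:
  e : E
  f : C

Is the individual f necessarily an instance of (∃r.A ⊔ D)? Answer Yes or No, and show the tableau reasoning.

1. f : (∃r.A ⊔ D)?  L(f) = {C} ∪ {(∀r.¬A ⊓ ¬D)}
   clash {A, ¬A} at an ∃-successor — f ∈ (∃r.A ⊔ D)
2. Hence f : (∃r.A ⊔ D): entailed.

Yes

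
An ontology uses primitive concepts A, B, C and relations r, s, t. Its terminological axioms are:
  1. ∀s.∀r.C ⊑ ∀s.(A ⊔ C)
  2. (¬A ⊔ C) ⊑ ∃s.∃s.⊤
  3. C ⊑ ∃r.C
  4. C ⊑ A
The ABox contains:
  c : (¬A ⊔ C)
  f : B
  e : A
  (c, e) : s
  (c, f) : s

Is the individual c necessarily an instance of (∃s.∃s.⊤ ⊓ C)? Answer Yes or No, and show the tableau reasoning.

1. c : (∃s.∃s.⊤ ⊓ C)?  L(c) = {(¬A ⊔ C)} ∪ {(∀s.∀s.⊥ ⊔ ¬C)}
   apply at c: (¬A ⊔ C)⊑∃s.∃s.⊤
   open: L(c) ⊇ {¬A, ¬C, ∃s.∃r.¬C, ∃s.∃s.⊤} (+ ∃-successors) — c ∉ (∃s.∃s.⊤ ⊓ C) possible
2. Hence c : (∃s.∃s.⊤ ⊓ C): not entailed.

No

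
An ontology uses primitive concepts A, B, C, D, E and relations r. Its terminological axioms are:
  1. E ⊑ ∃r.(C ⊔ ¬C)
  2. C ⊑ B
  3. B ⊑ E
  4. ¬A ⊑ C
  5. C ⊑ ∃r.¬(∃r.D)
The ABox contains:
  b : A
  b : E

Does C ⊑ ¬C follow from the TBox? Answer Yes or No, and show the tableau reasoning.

1. C ⊑ ¬C  ⇔  (C ⊓ C) unsat w.r.t. T
   apply at x₀: C⊑B; C⊑∃r.¬(∃r.D)
   open: L(x₀) ⊇ {B, C, E, ∃r.(C ⊔ ¬C), ∃r.∀r.¬D} (+ ∃-successors)
2. Hence C ⊑ ¬C: not entailed.

No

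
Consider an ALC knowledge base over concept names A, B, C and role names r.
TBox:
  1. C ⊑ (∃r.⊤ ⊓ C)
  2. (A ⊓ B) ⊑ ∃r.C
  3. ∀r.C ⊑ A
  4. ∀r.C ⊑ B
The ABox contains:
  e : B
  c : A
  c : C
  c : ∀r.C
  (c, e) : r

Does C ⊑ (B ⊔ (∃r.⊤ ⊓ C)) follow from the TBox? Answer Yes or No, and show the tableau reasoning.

1. C ⊑ (B ⊔ (∃r.⊤ ⊓ C))  ⇔  (C ⊓ (¬B ⊓ (∀r.⊥ ⊔ ¬C))) unsat w.r.t. T
   all branches close; clash {C, ¬C} at x₀
2. Hence C ⊑ (B ⊔ (∃r.⊤ ⊓ C)): entailed.

Yes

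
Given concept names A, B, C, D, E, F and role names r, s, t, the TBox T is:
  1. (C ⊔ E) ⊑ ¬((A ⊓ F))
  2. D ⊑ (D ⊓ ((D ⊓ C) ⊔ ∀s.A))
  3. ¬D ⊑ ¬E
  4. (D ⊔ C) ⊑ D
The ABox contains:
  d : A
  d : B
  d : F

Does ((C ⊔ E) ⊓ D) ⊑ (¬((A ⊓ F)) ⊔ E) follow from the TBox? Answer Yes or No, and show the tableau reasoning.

Yes

1. ((C ⊔ E) ⊓ D) ⊑ (¬((A ⊓ F)) ⊔ E)  ⇔  (((C ⊔ E) ⊓ D) ⊓ ((A ⊓ F) ⊓ ¬E)) unsat w.r.t. T
   all branches close; clash {E, ¬E} at x₀
2. Hence ((C ⊔ E) ⊓ D) ⊑ (¬((A ⊓ F)) ⊔ E): entailed.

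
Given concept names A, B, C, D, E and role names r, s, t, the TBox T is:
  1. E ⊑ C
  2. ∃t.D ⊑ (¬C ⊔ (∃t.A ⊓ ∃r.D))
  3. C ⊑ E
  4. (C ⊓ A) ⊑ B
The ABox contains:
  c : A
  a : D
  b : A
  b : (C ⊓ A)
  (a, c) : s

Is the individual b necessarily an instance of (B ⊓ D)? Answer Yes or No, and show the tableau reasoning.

1. b : (B ⊓ D)?  L(b) = {A, (C ⊓ A)} ∪ {(¬B ⊔ ¬D)}
   apply at b: C⊑E; (C ⊓ A)⊑B
   open: L(b) ⊇ {A, B, C, E, ¬D, …} — b ∉ (B ⊓ D) possible
2. Hence b : (B ⊓ D): not entailed.

No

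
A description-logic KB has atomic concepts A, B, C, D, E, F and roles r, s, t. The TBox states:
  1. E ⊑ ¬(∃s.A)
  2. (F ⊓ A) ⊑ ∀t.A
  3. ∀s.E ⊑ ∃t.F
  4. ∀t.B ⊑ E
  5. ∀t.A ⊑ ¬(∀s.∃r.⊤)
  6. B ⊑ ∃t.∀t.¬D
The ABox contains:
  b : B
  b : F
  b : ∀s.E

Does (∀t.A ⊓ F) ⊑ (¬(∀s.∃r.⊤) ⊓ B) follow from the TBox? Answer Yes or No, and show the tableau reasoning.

1. (∀t.A ⊓ F) ⊑ (¬(∀s.∃r.⊤) ⊓ B)  ⇔  ((∀t.A ⊓ F) ⊓ (∀s.∃r.⊤ ⊔ ¬B)) unsat w.r.t. T
   apply at x₀: ∀t.A⊑¬(∀s.∃r.⊤)
   open: L(x₀) ⊇ {F, ¬B, ¬E, ∀t.A, ∃s.¬E, …} (+ ∃-successors)
2. Hence (∀t.A ⊓ F) ⊑ (¬(∀s.∃r.⊤) ⊓ B): not entailed.

No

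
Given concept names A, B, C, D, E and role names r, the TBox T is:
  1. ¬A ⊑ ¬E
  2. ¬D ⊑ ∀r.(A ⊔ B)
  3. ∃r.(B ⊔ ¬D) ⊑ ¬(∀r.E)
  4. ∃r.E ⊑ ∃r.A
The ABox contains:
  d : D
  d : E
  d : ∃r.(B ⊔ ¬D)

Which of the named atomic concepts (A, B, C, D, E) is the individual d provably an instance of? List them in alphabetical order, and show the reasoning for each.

{A, D, E}

1. d : A?  L(d) = {D, E, ∃r.(B ⊔ ¬D)} ∪ {¬A}
   clash {E, ¬E} at d — d ∈ A
2. d : B?  L(d) = {D, E, ∃r.(B ⊔ ¬D)} ∪ {¬B}
   apply at d: ∃r.(B ⊔ ¬D)⊑¬(∀r.E)
   open: L(d) ⊇ {A, D, E, ¬B, ∀r.¬E, …} (+ ∃-successors) — d ∉ B possible
3. d : C?  L(d) = {D, E, ∃r.(B ⊔ ¬D)} ∪ {¬C}
   apply at d: ∃r.(B ⊔ ¬D)⊑¬(∀r.E)
   open: L(d) ⊇ {A, D, E, ¬C, ∀r.¬E, …} (+ ∃-successors) — d ∉ C possible
4. d : D?  L(d) = {D, E, ∃r.(B ⊔ ¬D)} ∪ {¬D}
   clash {D, ¬D} at d — d ∈ D
5. d : E?  L(d) = {D, E, ∃r.(B ⊔ ¬D)} ∪ {¬E}
   clash {E, ¬E} at d — d ∈ E
6. Entailed for d: {A, D, E}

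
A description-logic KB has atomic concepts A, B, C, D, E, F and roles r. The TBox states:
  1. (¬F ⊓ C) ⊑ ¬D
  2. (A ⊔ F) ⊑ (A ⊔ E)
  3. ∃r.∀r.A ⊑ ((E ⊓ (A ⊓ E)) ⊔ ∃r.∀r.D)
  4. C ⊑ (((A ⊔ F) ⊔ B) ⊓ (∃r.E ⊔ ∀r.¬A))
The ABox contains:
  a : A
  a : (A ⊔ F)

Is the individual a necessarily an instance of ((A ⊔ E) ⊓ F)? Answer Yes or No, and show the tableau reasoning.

1. a : ((A ⊔ E) ⊓ F)?  L(a) = {A, (A ⊔ F)} ∪ {((¬A ⊓ ¬E) ⊔ ¬F)}
   apply at a: (A ⊔ F)⊑(A ⊔ E)
   open: L(a) ⊇ {A, ¬C, ¬F, ∀r.∃r.¬A} — a ∉ ((A ⊔ E) ⊓ F) possible
2. Hence a : ((A ⊔ E) ⊓ F): not entailed.

No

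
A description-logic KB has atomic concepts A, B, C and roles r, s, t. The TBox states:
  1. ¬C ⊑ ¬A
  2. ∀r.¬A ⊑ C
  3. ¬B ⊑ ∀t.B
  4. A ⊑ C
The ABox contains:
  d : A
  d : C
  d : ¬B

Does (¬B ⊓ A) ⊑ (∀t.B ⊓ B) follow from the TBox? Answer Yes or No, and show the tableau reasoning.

1. (¬B ⊓ A) ⊑ (∀t.B ⊓ B)  ⇔  ((¬B ⊓ A) ⊓ (∃t.¬B ⊔ ¬B)) unsat w.r.t. T
   apply at x₀: ¬B⊑∀t.B; A⊑C
   open: L(x₀) ⊇ {A, C, ¬B, ∀t.B}
2. Hence (¬B ⊓ A) ⊑ (∀t.B ⊓ B): not entailed.

No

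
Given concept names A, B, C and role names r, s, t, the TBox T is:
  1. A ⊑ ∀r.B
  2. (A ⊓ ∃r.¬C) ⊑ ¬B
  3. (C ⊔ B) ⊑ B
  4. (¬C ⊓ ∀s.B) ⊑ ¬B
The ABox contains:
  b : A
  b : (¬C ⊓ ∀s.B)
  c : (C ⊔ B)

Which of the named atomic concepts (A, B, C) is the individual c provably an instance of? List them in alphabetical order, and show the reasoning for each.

1. c : A?  L(c) = {(C ⊔ B)} ∪ {¬A}
   apply at c: (C ⊔ B)⊑B
   open: L(c) ⊇ {B, C, ¬A} — c ∉ A possible
2. c : B?  L(c) = {(C ⊔ B)} ∪ {¬B}
   clash {B, ¬B} at c — c ∈ B
3. c : C?  L(c) = {(C ⊔ B)} ∪ {¬C}
   apply at c: (C ⊔ B)⊑B
   open: L(c) ⊇ {B, ¬A, ¬C, ∃s.¬B} (+ ∃-successors) — c ∉ C possible
4. Entailed for c: {B}

{B}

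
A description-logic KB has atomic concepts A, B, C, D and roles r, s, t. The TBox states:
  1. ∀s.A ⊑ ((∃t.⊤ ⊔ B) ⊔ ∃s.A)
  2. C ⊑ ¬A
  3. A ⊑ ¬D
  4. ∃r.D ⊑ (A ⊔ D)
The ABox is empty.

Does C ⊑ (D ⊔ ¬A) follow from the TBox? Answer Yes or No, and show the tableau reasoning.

1. C ⊑ (D ⊔ ¬A)  ⇔  (C ⊓ (¬D ⊓ A)) unsat w.r.t. T
   all branches close; clash {A, ¬A} at x₀
2. Hence C ⊑ (D ⊔ ¬A): entailed.

Yes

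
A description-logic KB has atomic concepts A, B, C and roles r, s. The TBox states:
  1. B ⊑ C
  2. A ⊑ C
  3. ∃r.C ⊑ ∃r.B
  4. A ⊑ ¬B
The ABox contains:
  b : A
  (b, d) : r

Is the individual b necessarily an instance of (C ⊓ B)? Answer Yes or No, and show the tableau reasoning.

1. b : (C ⊓ B)?  L(b) = {A} ∪ {(¬C ⊔ ¬B)}
   apply at b: A⊑C; A⊑¬B
   open: L(b) ⊇ {A, C, ¬B, ∀r.¬C} — b ∉ (C ⊓ B) possible
2. Hence b : (C ⊓ B): not entailed.

No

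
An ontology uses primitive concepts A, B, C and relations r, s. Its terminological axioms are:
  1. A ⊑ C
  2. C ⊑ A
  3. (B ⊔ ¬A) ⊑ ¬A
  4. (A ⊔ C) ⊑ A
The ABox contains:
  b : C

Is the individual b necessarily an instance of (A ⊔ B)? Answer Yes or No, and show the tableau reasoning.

Yes

1. b : (A ⊔ B)?  L(b) = {C} ∪ {(¬A ⊓ ¬B)}
   clash {A, ¬A} at b — b ∈ (A ⊔ B)
2. Hence b : (A ⊔ B): entailed.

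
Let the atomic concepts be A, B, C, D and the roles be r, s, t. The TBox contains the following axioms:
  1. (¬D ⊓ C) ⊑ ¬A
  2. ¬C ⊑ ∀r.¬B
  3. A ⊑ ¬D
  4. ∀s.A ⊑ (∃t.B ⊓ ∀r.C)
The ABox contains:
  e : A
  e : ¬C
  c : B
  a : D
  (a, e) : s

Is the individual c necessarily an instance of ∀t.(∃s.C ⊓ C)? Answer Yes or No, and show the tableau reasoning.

No

1. c : ∀t.(∃s.C ⊓ C)?  L(c) = {B} ∪ {∃t.(∀s.¬C ⊔ ¬C)}
   open: L(c) ⊇ {B, C, ¬A, ∃s.¬A, ∃t.(∀s.¬C ⊔ ¬C)} (+ ∃-successors) — c ∉ ∀t.(∃s.C ⊓ C) possible
2. Hence c : ∀t.(∃s.C ⊓ C): not entailed.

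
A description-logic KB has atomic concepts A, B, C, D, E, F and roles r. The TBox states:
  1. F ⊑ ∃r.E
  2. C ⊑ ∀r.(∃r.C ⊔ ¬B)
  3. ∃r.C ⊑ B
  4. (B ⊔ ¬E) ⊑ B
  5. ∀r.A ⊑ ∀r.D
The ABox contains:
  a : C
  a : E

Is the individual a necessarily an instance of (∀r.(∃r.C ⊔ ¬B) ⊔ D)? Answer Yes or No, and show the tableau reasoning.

Yes

1. a : (∀r.(∃r.C ⊔ ¬B) ⊔ D)?  L(a) = {C, E} ∪ {(∃r.(∀r.¬C ⊓ B) ⊓ ¬D)}
   clash {B, ¬B} at an ∃-successor — a ∈ (∀r.(∃r.C ⊔ ¬B) ⊔ D)
2. Hence a : (∀r.(∃r.C ⊔ ¬B) ⊔ D): entailed.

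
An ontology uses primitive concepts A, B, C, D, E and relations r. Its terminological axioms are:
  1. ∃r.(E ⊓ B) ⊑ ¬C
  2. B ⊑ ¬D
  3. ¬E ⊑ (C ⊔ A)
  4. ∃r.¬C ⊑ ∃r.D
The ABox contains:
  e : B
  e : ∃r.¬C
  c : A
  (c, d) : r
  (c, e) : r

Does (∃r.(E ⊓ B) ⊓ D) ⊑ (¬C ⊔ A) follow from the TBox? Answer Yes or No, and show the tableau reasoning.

Yes

1. (∃r.(E ⊓ B) ⊓ D) ⊑ (¬C ⊔ A)  ⇔  ((∃r.(E ⊓ B) ⊓ D) ⊓ (C ⊓ ¬A)) unsat w.r.t. T
   all branches close; clash {D, ¬D} at x₀
2. Hence (∃r.(E ⊓ B) ⊓ D) ⊑ (¬C ⊔ A): entailed.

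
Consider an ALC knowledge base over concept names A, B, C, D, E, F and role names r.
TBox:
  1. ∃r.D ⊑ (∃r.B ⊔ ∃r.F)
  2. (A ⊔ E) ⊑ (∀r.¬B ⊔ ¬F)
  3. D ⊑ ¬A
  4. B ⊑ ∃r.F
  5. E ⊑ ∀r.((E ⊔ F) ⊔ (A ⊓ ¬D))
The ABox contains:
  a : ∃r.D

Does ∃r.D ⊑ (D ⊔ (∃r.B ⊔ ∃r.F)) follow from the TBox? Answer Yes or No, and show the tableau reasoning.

Yes

1. ∃r.D ⊑ (D ⊔ (∃r.B ⊔ ∃r.F))  ⇔  (∃r.D ⊓ (¬D ⊓ (∀r.¬B ⊓ ∀r.¬F))) unsat w.r.t. T
   all branches close; clash {F, ¬F} at an ∃-successor
2. Hence ∃r.D ⊑ (D ⊔ (∃r.B ⊔ ∃r.F)): entailed.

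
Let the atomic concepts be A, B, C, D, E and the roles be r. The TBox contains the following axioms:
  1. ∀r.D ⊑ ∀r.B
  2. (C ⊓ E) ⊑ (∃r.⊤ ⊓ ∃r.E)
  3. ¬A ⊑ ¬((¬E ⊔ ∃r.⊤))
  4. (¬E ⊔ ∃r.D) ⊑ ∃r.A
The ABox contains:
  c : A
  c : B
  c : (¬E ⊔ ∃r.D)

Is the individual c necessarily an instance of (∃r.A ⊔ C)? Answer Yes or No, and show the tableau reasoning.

Yes

1. c : (∃r.A ⊔ C)?  L(c) = {A, B, (¬E ⊔ ∃r.D)} ∪ {(∀r.¬A ⊓ ¬C)}
   clash {A, ¬A} at an ∃-successor — c ∈ (∃r.A ⊔ C)
2. Hence c : (∃r.A ⊔ C): entailed.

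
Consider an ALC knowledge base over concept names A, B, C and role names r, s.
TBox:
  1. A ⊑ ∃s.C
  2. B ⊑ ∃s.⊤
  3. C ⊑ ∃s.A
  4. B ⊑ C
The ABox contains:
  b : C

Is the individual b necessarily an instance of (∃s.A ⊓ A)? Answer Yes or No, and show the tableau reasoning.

1. b : (∃s.A ⊓ A)?  L(b) = {C} ∪ {(∀s.¬A ⊔ ¬A)}
   apply at b: C⊑∃s.A
   open: L(b) ⊇ {C, ¬A, ¬B, ∃s.A} (+ ∃-successors) — b ∉ (∃s.A ⊓ A) possible
2. Hence b : (∃s.A ⊓ A): not entailed.

No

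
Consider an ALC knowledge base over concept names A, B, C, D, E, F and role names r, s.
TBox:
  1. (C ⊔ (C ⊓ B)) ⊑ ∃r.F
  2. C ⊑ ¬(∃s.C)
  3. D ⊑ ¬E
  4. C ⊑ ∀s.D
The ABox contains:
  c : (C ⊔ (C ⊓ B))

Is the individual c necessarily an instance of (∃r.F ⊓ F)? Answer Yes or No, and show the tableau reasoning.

No

1. c : (∃r.F ⊓ F)?  L(c) = {(C ⊔ (C ⊓ B))} ∪ {(∀r.¬F ⊔ ¬F)}
   apply at c: (C ⊔ (C ⊓ B))⊑∃r.F
   open: L(c) ⊇ {C, ¬D, ¬F, ∀s.D, ∀s.¬C, …} (+ ∃-successors) — c ∉ (∃r.F ⊓ F) possible
2. Hence c : (∃r.F ⊓ F): not entailed.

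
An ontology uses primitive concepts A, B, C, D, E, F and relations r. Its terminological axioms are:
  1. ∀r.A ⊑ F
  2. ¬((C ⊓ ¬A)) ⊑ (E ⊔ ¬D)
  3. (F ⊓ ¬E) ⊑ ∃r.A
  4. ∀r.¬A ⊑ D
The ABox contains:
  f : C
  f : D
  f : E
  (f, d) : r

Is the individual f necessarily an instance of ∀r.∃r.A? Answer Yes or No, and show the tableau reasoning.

1. f : ∀r.∃r.A?  L(f) = {C, D, E} ∪ {∃r.∀r.¬A}
   open: L(f) ⊇ {C, D, E, ¬A, ∃r.¬A, …} (+ ∃-successors) — f ∉ ∀r.∃r.A possible
2. Hence f : ∀r.∃r.A: not entailed.

No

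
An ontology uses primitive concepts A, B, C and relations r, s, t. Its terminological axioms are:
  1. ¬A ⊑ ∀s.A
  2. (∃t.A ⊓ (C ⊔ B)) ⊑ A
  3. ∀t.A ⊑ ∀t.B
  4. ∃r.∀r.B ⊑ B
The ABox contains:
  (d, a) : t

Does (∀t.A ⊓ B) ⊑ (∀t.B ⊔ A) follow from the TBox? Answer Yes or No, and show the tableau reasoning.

Yes

1. (∀t.A ⊓ B) ⊑ (∀t.B ⊔ A)  ⇔  ((∀t.A ⊓ B) ⊓ (∃t.¬B ⊓ ¬A)) unsat w.r.t. T
   all branches close; clash {A, ¬A} at x₀
2. Hence (∀t.A ⊓ B) ⊑ (∀t.B ⊔ A): entailed.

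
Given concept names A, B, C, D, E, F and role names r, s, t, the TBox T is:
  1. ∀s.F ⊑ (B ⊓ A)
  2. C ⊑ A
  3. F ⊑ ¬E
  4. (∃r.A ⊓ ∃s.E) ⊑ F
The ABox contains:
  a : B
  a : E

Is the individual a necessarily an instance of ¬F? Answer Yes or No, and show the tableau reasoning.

1. a : ¬F?  L(a) = {B, E} ∪ {F}
   clash {E, ¬E} at a — a ∈ ¬F
2. Hence a : ¬F: entailed.

Yes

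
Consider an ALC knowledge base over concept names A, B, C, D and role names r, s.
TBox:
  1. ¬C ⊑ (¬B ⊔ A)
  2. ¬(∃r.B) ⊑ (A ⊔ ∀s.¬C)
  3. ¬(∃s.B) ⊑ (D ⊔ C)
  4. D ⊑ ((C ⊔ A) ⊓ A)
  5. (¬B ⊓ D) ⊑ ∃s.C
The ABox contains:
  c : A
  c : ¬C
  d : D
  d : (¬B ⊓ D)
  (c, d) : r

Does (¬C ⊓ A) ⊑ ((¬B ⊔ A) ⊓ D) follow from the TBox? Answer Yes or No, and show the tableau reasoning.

No

1. (¬C ⊓ A) ⊑ ((¬B ⊔ A) ⊓ D)  ⇔  ((¬C ⊓ A) ⊓ ((B ⊓ ¬A) ⊔ ¬D)) unsat w.r.t. T
   apply at x₀: ¬C⊑(¬B ⊔ A)
   open: L(x₀) ⊇ {A, ¬C, ¬D, ∃r.B, ∃s.B} (+ ∃-successors)
2. Hence (¬C ⊓ A) ⊑ ((¬B ⊔ A) ⊓ D): not entailed.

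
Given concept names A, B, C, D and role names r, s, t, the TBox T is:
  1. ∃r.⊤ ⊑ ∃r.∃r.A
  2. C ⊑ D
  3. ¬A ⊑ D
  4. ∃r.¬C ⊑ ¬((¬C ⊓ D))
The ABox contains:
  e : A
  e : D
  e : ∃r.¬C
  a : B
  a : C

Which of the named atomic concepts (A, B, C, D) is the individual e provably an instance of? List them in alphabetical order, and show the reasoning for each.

{A, C, D}

1. e : A?  L(e) = {A, D, ∃r.¬C} ∪ {¬A}
   clash {A, ¬A} at e — e ∈ A
2. e : B?  L(e) = {A, D, ∃r.¬C} ∪ {¬B}
   apply at e: ∃r.¬C⊑¬((¬C ⊓ D))
   open: L(e) ⊇ {A, C, D, ¬B, ∃r.¬C, …} (+ ∃-successors) — e ∉ B possible
3. e : C?  L(e) = {A, D, ∃r.¬C} ∪ {¬C}
   clash {D, ¬D} at e — e ∈ C
4. e : D?  L(e) = {A, D, ∃r.¬C} ∪ {¬D}
   clash {D, ¬D} at e — e ∈ D
5. Entailed for e: {A, C, D}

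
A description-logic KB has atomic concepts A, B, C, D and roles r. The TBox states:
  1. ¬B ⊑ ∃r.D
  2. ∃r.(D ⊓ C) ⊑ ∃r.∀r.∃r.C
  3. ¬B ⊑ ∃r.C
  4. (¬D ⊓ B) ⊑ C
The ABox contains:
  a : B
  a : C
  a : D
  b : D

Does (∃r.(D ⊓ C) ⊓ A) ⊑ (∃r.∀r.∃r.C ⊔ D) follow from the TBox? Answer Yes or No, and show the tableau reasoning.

1. (∃r.(D ⊓ C) ⊓ A) ⊑ (∃r.∀r.∃r.C ⊔ D)  ⇔  ((∃r.(D ⊓ C) ⊓ A) ⊓ (∀r.∃r.∀r.¬C ⊓ ¬D)) unsat w.r.t. T
   all branches close; clash {C, ¬C} at an ∃-successor
2. Hence (∃r.(D ⊓ C) ⊓ A) ⊑ (∃r.∀r.∃r.C ⊔ D): entailed.

Yes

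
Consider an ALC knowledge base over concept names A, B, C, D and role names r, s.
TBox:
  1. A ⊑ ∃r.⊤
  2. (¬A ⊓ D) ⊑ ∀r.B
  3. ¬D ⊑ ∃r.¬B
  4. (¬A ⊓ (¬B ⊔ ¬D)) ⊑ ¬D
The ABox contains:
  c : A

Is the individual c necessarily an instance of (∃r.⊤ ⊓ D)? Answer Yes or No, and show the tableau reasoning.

No

1. c : (∃r.⊤ ⊓ D)?  L(c) = {A} ∪ {(∀r.⊥ ⊔ ¬D)}
   apply at c: A⊑∃r.⊤
   open: L(c) ⊇ {A, ¬D, ∃r.¬B, ∃r.⊤} (+ ∃-successors) — c ∉ (∃r.⊤ ⊓ D) possible
2. Hence c : (∃r.⊤ ⊓ D): not entailed.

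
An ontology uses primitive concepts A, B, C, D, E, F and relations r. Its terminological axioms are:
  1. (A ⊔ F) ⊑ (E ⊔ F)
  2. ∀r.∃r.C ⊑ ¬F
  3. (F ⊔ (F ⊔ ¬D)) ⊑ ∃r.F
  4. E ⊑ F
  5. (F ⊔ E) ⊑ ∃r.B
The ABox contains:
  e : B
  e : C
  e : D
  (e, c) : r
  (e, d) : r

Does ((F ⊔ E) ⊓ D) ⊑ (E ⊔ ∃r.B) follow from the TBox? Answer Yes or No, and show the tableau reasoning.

Yes

1. ((F ⊔ E) ⊓ D) ⊑ (E ⊔ ∃r.B)  ⇔  (((F ⊔ E) ⊓ D) ⊓ (¬E ⊓ ∀r.¬B)) unsat w.r.t. T
   all branches close; clash {E, ¬E} at x₀
2. Hence ((F ⊔ E) ⊓ D) ⊑ (E ⊔ ∃r.B): entailed.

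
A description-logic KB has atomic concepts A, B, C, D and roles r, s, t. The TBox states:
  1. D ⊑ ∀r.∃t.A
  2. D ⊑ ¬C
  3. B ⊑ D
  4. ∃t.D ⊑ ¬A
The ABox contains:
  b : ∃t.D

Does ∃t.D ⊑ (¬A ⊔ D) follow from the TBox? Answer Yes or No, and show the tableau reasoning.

1. ∃t.D ⊑ (¬A ⊔ D)  ⇔  (∃t.D ⊓ (A ⊓ ¬D)) unsat w.r.t. T
   all branches close; clash {D, ¬D} at x₀
2. Hence ∃t.D ⊑ (¬A ⊔ D): entailed.

Yes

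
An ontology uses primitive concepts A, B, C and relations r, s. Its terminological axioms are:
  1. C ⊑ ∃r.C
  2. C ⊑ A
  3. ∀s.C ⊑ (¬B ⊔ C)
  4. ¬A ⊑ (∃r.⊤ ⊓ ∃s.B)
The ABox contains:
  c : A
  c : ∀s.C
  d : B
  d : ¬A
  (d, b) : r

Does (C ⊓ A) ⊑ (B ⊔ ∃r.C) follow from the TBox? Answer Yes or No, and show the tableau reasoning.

Yes

1. (C ⊓ A) ⊑ (B ⊔ ∃r.C)  ⇔  ((C ⊓ A) ⊓ (¬B ⊓ ∀r.¬C)) unsat w.r.t. T
   all branches close; clash {C, ¬C} at an ∃-successor
2. Hence (C ⊓ A) ⊑ (B ⊔ ∃r.C): entailed.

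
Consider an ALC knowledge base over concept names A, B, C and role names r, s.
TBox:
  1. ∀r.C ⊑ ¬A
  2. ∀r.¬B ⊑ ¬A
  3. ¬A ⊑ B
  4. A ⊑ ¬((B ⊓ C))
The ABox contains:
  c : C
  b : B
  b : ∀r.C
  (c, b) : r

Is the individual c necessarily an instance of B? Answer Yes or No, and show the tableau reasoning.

1. c : B?  L(c) = {C} ∪ {¬B}
   open: L(c) ⊇ {A, C, ¬B, ∃r.B, ∃r.¬C} (+ ∃-successors) — c ∉ B possible
2. Hence c : B: not entailed.

No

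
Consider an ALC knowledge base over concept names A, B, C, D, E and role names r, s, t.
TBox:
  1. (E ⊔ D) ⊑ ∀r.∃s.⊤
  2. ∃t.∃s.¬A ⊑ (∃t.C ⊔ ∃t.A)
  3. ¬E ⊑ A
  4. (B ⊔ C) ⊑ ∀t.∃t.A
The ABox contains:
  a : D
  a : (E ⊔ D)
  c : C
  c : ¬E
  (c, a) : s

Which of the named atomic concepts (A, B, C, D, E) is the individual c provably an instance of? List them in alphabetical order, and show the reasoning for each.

1. c : A?  L(c) = {C, ¬E} ∪ {¬A}
   clash {A, ¬A} at c — c ∈ A
2. c : B?  L(c) = {C, ¬E} ∪ {¬B}
   apply at c: ¬E⊑A
   open: L(c) ⊇ {A, C, ¬B, ¬D, ¬E, …} — c ∉ B possible
3. c : C?  L(c) = {C, ¬E} ∪ {¬C}
   clash {C, ¬C} at c — c ∈ C
4. c : D?  L(c) = {C, ¬E} ∪ {¬D}
   apply at c: ¬E⊑A
   open: L(c) ⊇ {A, C, ¬D, ¬E, ∀t.∀s.A, …} — c ∉ D possible
5. c : E?  L(c) = {C, ¬E} ∪ {¬E}
   apply at c: ¬E⊑A
   open: L(c) ⊇ {A, C, ¬D, ¬E, ∀t.∀s.A, …} — c ∉ E possible
6. Entailed for c: {A, C}

{A, C}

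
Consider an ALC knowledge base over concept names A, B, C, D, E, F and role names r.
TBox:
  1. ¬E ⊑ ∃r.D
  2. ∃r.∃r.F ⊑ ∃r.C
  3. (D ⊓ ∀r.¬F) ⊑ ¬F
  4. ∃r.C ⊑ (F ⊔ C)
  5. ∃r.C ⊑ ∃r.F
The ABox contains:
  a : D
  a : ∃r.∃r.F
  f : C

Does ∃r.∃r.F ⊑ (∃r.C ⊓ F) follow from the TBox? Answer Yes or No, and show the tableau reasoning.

1. ∃r.∃r.F ⊑ (∃r.C ⊓ F)  ⇔  (∃r.∃r.F ⊓ (∀r.¬C ⊔ ¬F)) unsat w.r.t. T
   apply at x₀: ∃r.∃r.F⊑∃r.C
   open: L(x₀) ⊇ {C, E, ¬D, ¬F, ∃r.C, …} (+ ∃-successors)
2. Hence ∃r.∃r.F ⊑ (∃r.C ⊓ F): not entailed.

No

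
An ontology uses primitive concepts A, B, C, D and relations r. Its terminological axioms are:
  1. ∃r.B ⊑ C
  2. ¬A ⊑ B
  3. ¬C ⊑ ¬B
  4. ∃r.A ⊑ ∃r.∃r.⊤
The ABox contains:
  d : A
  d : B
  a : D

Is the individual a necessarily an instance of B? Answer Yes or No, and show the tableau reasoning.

1. a : B?  L(a) = {D} ∪ {¬B}
   open: L(a) ⊇ {A, D, ¬B, ∀r.¬A, ∀r.¬B} — a ∉ B possible
2. Hence a : B: not entailed.

No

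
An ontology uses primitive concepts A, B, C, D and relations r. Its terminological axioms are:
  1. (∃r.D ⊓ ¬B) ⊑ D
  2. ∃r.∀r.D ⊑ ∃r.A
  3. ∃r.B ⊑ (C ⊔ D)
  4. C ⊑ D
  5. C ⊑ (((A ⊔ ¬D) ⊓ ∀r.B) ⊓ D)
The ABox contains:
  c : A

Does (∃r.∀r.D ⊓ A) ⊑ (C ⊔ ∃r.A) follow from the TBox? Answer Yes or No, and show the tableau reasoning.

1. (∃r.∀r.D ⊓ A) ⊑ (C ⊔ ∃r.A)  ⇔  ((∃r.∀r.D ⊓ A) ⊓ (¬C ⊓ ∀r.¬A)) unsat w.r.t. T
   all branches close; clash {A, ¬A} at an ∃-successor
2. Hence (∃r.∀r.D ⊓ A) ⊑ (C ⊔ ∃r.A): entailed.

Yes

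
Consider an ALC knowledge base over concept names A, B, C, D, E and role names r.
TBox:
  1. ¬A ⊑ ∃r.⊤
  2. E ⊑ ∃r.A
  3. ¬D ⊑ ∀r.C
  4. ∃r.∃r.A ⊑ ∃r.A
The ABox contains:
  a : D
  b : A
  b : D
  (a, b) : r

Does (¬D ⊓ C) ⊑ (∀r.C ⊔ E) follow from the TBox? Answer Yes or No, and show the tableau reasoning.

1. (¬D ⊓ C) ⊑ (∀r.C ⊔ E)  ⇔  ((¬D ⊓ C) ⊓ (∃r.¬C ⊓ ¬E)) unsat w.r.t. T
   all branches close; clash {C, ¬C} at an ∃-successor
2. Hence (¬D ⊓ C) ⊑ (∀r.C ⊔ E): entailed.

Yes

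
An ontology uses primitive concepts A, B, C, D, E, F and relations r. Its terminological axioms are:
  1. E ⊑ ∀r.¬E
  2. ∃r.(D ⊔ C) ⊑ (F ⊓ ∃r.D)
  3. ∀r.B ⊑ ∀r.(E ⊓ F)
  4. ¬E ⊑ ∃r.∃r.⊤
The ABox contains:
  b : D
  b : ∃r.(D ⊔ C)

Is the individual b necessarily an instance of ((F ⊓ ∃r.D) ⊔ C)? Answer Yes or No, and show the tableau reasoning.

Yes

1. b : ((F ⊓ ∃r.D) ⊔ C)?  L(b) = {D, ∃r.(D ⊔ C)} ∪ {((¬F ⊔ ∀r.¬D) ⊓ ¬C)}
   clash {E, ¬E} at an ∃-successor — b ∈ ((F ⊓ ∃r.D) ⊔ C)
2. Hence b : ((F ⊓ ∃r.D) ⊔ C): entailed.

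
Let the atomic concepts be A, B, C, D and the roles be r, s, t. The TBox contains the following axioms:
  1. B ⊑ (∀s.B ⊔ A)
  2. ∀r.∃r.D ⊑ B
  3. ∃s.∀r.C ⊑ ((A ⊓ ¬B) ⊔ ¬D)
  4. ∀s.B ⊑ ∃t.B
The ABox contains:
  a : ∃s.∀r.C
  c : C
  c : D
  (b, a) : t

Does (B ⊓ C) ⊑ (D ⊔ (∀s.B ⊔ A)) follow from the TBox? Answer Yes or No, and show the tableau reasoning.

Yes

1. (B ⊓ C) ⊑ (D ⊔ (∀s.B ⊔ A))  ⇔  ((B ⊓ C) ⊓ (¬D ⊓ (∃s.¬B ⊓ ¬A))) unsat w.r.t. T
   all branches close; clash {A, ¬A} at x₀
2. Hence (B ⊓ C) ⊑ (D ⊔ (∀s.B ⊔ A)): entailed.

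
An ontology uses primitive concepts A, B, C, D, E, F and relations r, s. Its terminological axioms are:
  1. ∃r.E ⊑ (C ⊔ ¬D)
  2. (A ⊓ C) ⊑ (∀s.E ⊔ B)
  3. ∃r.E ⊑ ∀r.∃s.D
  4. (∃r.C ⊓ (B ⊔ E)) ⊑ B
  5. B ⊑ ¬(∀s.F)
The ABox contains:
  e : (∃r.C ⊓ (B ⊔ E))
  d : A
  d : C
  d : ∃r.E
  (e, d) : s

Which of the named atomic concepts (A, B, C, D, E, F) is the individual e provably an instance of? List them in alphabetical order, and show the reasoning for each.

{B}

1. e : A?  L(e) = {(∃r.C ⊓ (B ⊔ E))} ∪ {¬A}
   apply at e: (∃r.C ⊓ (B ⊔ E))⊑B
   open: L(e) ⊇ {B, ¬A, ∀r.¬E, ∃r.C, ∃s.¬F} (+ ∃-successors) — e ∉ A possible
2. e : B?  L(e) = {(∃r.C ⊓ (B ⊔ E))} ∪ {¬B}
   clash {B, ¬B} at e — e ∈ B
3. e : C?  L(e) = {(∃r.C ⊓ (B ⊔ E))} ∪ {¬C}
   apply at e: (∃r.C ⊓ (B ⊔ E))⊑B
   open: L(e) ⊇ {B, ¬C, ∀r.¬E, ∃r.C, ∃s.¬F} (+ ∃-successors) — e ∉ C possible
4. e : D?  L(e) = {(∃r.C ⊓ (B ⊔ E))} ∪ {¬D}
   apply at e: (∃r.C ⊓ (B ⊔ E))⊑B
   open: L(e) ⊇ {B, ¬A, ¬D, ∀r.¬E, ∃r.C, …} (+ ∃-successors) — e ∉ D possible
5. e : E?  L(e) = {(∃r.C ⊓ (B ⊔ E))} ∪ {¬E}
   apply at e: (∃r.C ⊓ (B ⊔ E))⊑B
   open: L(e) ⊇ {B, ¬A, ¬E, ∀r.¬E, ∃r.C, …} (+ ∃-successors) — e ∉ E possible
6. e : F?  L(e) = {(∃r.C ⊓ (B ⊔ E))} ∪ {¬F}
   apply at e: (∃r.C ⊓ (B ⊔ E))⊑B
   open: L(e) ⊇ {B, ¬A, ¬F, ∀r.¬E, ∃r.C, …} (+ ∃-successors) — e ∉ F possible
7. Entailed for e: {B}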